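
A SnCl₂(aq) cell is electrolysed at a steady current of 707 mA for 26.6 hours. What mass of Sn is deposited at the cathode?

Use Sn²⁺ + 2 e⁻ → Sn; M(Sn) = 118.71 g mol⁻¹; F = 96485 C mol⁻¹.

41.6 g

Q = I·t = 0.7070 A × 95760 s = 67700 C.
n(e⁻) = Q/F = 67700 / 96485 = 0.7017 mol.
Sn²⁺ + 2 e⁻ → Sn, so n(Sn) = n(e⁻)/2 = 0.3508 mol.
m = n·M = 0.3508 × 118.71 = 41.6 g.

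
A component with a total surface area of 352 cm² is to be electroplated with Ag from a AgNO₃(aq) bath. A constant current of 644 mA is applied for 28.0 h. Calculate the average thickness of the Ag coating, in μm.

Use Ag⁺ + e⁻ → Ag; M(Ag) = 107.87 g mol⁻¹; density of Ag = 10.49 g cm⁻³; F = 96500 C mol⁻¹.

Q = I·t = 0.6440 × 100800 = 64920 C; n(e⁻) = 0.6727 mol.
n(Ag) = n(e⁻)/1 = 0.6727 mol, so m = 0.6727 × 107.87 = 72.56 g.
Volume = m/ρ = 72.56 / 10.49 = 6.917 cm³.
Thickness = V/A = 6.917 / 352 = 0.0197 cm = 197 μm.

197 μm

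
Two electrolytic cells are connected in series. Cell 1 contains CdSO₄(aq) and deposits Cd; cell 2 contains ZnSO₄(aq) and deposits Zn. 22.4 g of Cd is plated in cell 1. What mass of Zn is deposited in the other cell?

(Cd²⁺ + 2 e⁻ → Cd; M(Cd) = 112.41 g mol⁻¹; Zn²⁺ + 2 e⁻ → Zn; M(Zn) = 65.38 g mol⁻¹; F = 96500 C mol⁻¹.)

13.0 g

n(Cd) = 22.4 / 112.41 = 0.1993 mol.
Since Cd²⁺ + 2 e⁻ → Cd, n(e⁻) passed = 2 × 0.1993 = 0.3985 mol.
Cells in series carry the same charge, so the same 0.3985 mol of electrons passes through cell 2.
Zn²⁺ + 2 e⁻ → Zn, so n(Zn) = 0.3985 / 2 = 0.1993 mol.
m(Zn) = 0.1993 × 65.38 = 13.0 g.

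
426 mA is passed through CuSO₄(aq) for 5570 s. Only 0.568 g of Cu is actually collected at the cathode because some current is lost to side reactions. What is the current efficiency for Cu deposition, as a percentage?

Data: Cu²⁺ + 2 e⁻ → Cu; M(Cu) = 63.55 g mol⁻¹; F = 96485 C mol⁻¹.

72.7 %

Q = I·t = 0.4260 × 5570.0 = 2373 C; n(e⁻) = 2373/96485 = 0.02459 mol.
Theoretical n(Cu) = n(e⁻)/2 = 0.01230 mol, i.e. m_theo = 0.01230 × 63.55 = 0.7814 g.
Efficiency = m_actual / m_theo = 0.568 / 0.7814 = 72.7 %.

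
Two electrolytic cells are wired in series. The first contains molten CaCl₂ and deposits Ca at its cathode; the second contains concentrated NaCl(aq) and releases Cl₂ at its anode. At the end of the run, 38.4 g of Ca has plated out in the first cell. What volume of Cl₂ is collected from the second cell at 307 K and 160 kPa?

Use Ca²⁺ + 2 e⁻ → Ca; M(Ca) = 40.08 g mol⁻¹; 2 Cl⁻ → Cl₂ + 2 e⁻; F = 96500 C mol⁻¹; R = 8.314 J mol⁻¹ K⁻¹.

n(Ca) = 38.4 / 40.08 = 0.9581 mol, so n(e⁻) = 2 × 0.9581 = 1.916 mol.
The cells are in series, so the same 1.916 mol of electrons passes through the second cell.
2 Cl⁻ → Cl₂ + 2 e⁻ — 2 mol e⁻ per mol Cl₂, so n(Cl₂) = 1.916/2 = 0.9581 mol.
V = nRT/P = (0.9581 × 8.314 × 307) / (160 × 10³) = 0.0153 m³ = 15.3 L.

15.3 L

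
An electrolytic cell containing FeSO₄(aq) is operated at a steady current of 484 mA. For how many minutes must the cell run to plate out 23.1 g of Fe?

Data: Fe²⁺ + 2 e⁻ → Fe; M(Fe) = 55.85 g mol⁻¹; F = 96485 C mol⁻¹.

2750 min

n(Fe) = m/M = 23.1 / 55.85 = 0.4136 mol.
Each Fe atom requires 2 electrons, so n(e⁻) = 2 × 0.4136 = 0.8272 mol.
Q = n(e⁻)·F = 0.8272 × 96485 = 79810 C.
t = Q/I = 79810 / 0.4840 A = 164900 s = 2750 min.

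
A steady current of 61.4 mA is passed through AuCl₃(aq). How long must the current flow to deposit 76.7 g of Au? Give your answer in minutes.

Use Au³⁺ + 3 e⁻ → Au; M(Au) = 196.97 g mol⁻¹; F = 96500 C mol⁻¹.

n(Au) = m/M = 76.7 / 196.97 = 0.3894 mol.
Each Au atom requires 3 electrons, so n(e⁻) = 3 × 0.3894 = 1.168 mol.
Q = n(e⁻)·F = 1.168 × 96500 = 112700 C.
t = Q/I = 112700 / 0.06140 A = 1836000 s = 30600 min.

30600 min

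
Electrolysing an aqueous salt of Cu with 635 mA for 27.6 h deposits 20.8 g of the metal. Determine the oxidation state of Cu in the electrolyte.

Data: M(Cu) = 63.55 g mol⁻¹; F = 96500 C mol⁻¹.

Q = I·t = 0.6350 A × 99360 s = 63090 C, so n(e⁻) = 63090/96500 = 0.6538 mol.
n(Cu) deposited = 20.8 / 63.55 = 0.3273 mol.
Electrons per atom = n(e⁻)/n(Cu) = 0.6538 / 0.3273 = 2.00 ≈ 2, so the ion is Cu²⁺.

+2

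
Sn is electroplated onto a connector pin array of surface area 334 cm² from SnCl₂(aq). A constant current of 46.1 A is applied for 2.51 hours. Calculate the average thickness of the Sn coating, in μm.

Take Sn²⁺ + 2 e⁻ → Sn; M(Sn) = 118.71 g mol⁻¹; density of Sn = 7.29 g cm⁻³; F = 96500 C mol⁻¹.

1050 μm

Q = I·t = 46.10 × 9036.0 = 416600 C; n(e⁻) = 4.317 mol.
n(Sn) = n(e⁻)/2 = 2.158 mol, so m = 2.158 × 118.71 = 256.2 g.
Volume = m/ρ = 256.2 / 7.29 = 35.15 cm³.
Thickness = V/A = 35.15 / 334 = 0.105 cm = 1050 μm.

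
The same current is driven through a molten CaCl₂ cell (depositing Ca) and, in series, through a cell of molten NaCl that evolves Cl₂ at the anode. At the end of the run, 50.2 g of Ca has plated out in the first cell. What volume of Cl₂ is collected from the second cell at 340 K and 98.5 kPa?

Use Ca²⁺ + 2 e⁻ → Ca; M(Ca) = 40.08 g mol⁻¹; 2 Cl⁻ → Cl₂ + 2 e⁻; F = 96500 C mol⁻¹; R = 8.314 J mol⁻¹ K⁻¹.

n(Ca) = 50.2 / 40.08 = 1.252 mol, so n(e⁻) = 2 × 1.252 = 2.505 mol.
The cells are in series, so the same 2.505 mol of electrons passes through the second cell.
2 Cl⁻ → Cl₂ + 2 e⁻ — 2 mol e⁻ per mol Cl₂, so n(Cl₂) = 2.505/2 = 1.252 mol.
V = nRT/P = (1.252 × 8.314 × 340) / (98.5 × 10³) = 0.0359 m³ = 35.9 L.

35.9 L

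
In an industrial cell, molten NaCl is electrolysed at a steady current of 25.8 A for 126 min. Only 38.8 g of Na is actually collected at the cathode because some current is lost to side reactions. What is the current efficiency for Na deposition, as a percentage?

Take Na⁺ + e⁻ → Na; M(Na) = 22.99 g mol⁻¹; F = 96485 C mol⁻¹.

83.5 %

Q = I·t = 25.80 × 7560.0 = 195000 C; n(e⁻) = 195000/96485 = 2.022 mol.
Theoretical n(Na) = n(e⁻)/1 = 2.022 mol, i.e. m_theo = 2.022 × 22.99 = 46.48 g.
Efficiency = m_actual / m_theo = 38.8 / 46.48 = 83.5 %.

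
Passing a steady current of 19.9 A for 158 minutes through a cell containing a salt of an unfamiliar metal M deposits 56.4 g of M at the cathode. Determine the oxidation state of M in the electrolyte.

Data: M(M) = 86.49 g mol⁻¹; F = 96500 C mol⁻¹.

+3

Q = I·t = 19.90 A × 9480.0 s = 188700 C, so n(e⁻) = 188700/96500 = 1.955 mol.
n(M) deposited = 56.4 / 86.49 = 0.6521 mol.
Electrons per atom = n(e⁻)/n(M) = 1.955 / 0.6521 = 3.00 ≈ 3, so the ion is M³⁺.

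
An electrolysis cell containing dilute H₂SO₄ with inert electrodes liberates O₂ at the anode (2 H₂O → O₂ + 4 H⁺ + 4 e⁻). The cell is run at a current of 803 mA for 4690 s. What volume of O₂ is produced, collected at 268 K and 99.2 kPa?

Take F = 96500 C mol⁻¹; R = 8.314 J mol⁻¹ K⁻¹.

0.219 L

Q = I·t = 0.8030 A × 4690.0 s = 3766 C.
n(e⁻) = Q/F = 3766 / 96500 = 0.03903 mol.
4 electrons are transferred per O₂ molecule, so n(O₂) = 0.03903 / 4 = 0.009757 mol.
V = nRT/P = (0.009757 × 8.314 × 268) / (99.2 × 10³ Pa) = 2.19 × 10⁻⁴ m³ = 0.219 L.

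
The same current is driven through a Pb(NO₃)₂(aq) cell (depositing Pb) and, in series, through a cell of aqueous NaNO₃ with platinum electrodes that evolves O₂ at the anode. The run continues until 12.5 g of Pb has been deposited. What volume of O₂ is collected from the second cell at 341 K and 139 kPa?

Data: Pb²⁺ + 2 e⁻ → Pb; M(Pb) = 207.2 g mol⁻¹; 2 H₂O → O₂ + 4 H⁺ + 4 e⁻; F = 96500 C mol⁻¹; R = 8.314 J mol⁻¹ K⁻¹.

0.615 L

n(Pb) = 12.5 / 207.2 = 0.06033 mol, so n(e⁻) = 2 × 0.06033 = 0.1207 mol.
The cells are in series, so the same 0.1207 mol of electrons passes through the second cell.
2 H₂O → O₂ + 4 H⁺ + 4 e⁻ — 4 mol e⁻ per mol O₂, so n(O₂) = 0.1207/4 = 0.03016 mol.
V = nRT/P = (0.03016 × 8.314 × 341) / (139 × 10³) = 6.15 × 10⁻⁴ m³ = 0.615 L.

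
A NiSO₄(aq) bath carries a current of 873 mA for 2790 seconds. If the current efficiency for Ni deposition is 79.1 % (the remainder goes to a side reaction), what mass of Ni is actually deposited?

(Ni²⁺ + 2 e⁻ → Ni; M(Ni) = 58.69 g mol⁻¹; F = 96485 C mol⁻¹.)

0.586 g

Q = I·t = 0.8730 × 2790.0 = 2436 C.
n(e⁻) = 2436/96485 = 0.02524 mol; theoretically n(Ni) = 0.02524/2 = 0.01262 mol, m_theo = 0.7408 g.
At 79.1 % efficiency, m_actual = 0.791 × 0.7408 = 0.586 g.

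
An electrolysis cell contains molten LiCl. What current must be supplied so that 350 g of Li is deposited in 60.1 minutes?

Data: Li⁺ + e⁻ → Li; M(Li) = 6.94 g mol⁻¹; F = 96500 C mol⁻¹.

n(Li) = 350 / 6.94 = 50.43 mol.
n(e⁻) = 1 × 50.43 = 50.43 mol.
Q = n(e⁻)·F = 50.43 × 96500 = 4867000 C.
I = Q/t = 4867000 / 3606.0 s = 1350 A.

1350 A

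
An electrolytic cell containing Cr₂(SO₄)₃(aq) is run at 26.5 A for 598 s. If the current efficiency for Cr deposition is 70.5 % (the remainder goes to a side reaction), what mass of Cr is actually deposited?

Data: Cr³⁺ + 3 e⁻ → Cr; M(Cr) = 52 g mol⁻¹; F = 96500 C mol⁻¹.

Q = I·t = 26.50 × 598.00 = 15850 C.
n(e⁻) = 15850/96500 = 0.1642 mol; theoretically n(Cr) = 0.1642/3 = 0.05474 mol, m_theo = 2.846 g.
At 70.5 % efficiency, m_actual = 0.705 × 2.846 = 2.01 g.

2.01 g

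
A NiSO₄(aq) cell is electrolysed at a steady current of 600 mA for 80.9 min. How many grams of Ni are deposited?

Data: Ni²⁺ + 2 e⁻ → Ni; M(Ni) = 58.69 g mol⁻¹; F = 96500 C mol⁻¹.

Q = I·t = 0.6000 A × 4854.0 s = 2912 C.
n(e⁻) = Q/F = 2912 / 96500 = 0.03018 mol.
Ni²⁺ + 2 e⁻ → Ni, so n(Ni) = n(e⁻)/2 = 0.01509 mol.
m = n·M = 0.01509 × 58.69 = 0.886 g.

0.886 g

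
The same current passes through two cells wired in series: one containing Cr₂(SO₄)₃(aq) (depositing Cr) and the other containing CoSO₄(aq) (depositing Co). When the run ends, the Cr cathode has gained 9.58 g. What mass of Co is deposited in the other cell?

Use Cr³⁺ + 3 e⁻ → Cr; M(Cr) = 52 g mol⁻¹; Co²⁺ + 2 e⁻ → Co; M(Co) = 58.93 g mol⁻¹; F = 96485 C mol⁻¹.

16.3 g

n(Cr) = 9.58 / 52 = 0.1842 mol.
Since Cr³⁺ + 3 e⁻ → Cr, n(e⁻) passed = 3 × 0.1842 = 0.5527 mol.
Cells in series carry the same charge, so the same 0.5527 mol of electrons passes through cell 2.
Co²⁺ + 2 e⁻ → Co, so n(Co) = 0.5527 / 2 = 0.2763 mol.
m(Co) = 0.2763 × 58.93 = 16.3 g.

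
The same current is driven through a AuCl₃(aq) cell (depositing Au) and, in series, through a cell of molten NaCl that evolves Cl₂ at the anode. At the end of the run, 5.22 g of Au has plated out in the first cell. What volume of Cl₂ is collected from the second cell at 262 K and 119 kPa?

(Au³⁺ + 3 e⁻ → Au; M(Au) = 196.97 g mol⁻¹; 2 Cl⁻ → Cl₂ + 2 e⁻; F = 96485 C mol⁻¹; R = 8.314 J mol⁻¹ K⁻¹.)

0.728 L

n(Au) = 5.22 / 196.97 = 0.02650 mol, so n(e⁻) = 3 × 0.02650 = 0.07950 mol.
The cells are in series, so the same 0.07950 mol of electrons passes through the second cell.
2 Cl⁻ → Cl₂ + 2 e⁻ — 2 mol e⁻ per mol Cl₂, so n(Cl₂) = 0.07950/2 = 0.03975 mol.
V = nRT/P = (0.03975 × 8.314 × 262) / (119 × 10³) = 7.28 × 10⁻⁴ m³ = 0.728 L.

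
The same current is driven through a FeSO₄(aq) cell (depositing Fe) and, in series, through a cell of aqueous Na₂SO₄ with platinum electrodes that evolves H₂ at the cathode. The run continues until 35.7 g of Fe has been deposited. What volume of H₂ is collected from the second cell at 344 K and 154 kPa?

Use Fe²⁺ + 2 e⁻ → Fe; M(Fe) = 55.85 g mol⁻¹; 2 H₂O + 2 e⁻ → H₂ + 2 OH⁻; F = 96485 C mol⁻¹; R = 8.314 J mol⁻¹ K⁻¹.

11.9 L

n(Fe) = 35.7 / 55.85 = 0.6392 mol, so n(e⁻) = 2 × 0.6392 = 1.278 mol.
The cells are in series, so the same 1.278 mol of electrons passes through the second cell.
2 H₂O + 2 e⁻ → H₂ + 2 OH⁻ — 2 mol e⁻ per mol H₂, so n(H₂) = 1.278/2 = 0.6392 mol.
V = nRT/P = (0.6392 × 8.314 × 344) / (154 × 10³) = 0.0119 m³ = 11.9 L.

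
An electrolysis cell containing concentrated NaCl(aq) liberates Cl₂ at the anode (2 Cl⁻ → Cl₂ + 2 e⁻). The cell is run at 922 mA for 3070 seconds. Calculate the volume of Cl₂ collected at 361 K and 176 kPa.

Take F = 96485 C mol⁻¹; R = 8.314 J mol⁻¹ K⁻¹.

Q = I·t = 0.9220 A × 3070.0 s = 2831 C.
n(e⁻) = Q/F = 2831 / 96485 = 0.02934 mol.
2 electrons are transferred per Cl₂ molecule, so n(Cl₂) = 0.02934 / 2 = 0.01467 mol.
V = nRT/P = (0.01467 × 8.314 × 361) / (176 × 10³ Pa) = 2.50 × 10⁻⁴ m³ = 0.250 L.

0.250 L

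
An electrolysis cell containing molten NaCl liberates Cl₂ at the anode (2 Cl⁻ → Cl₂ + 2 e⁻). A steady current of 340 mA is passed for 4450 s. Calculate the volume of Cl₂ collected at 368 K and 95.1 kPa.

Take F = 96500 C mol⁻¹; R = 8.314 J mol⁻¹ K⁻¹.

Q = I·t = 0.3400 A × 4450.0 s = 1513 C.
n(e⁻) = Q/F = 1513 / 96500 = 0.01568 mol.
2 electrons are transferred per Cl₂ molecule, so n(Cl₂) = 0.01568 / 2 = 0.007839 mol.
V = nRT/P = (0.007839 × 8.314 × 368) / (95.1 × 10³ Pa) = 2.52 × 10⁻⁴ m³ = 0.252 L.

0.252 L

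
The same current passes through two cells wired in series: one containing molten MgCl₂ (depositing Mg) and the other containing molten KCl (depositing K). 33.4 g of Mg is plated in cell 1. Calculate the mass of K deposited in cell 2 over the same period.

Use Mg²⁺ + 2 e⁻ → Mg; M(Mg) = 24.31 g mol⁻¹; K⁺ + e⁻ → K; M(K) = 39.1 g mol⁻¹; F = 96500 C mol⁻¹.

n(Mg) = 33.4 / 24.31 = 1.374 mol.
Since Mg²⁺ + 2 e⁻ → Mg, n(e⁻) passed = 2 × 1.374 = 2.748 mol.
Cells in series carry the same charge, so the same 2.748 mol of electrons passes through cell 2.
K⁺ + e⁻ → K, so n(K) = 2.748 / 1 = 2.748 mol.
m(K) = 2.748 × 39.1 = 107 g.

107 g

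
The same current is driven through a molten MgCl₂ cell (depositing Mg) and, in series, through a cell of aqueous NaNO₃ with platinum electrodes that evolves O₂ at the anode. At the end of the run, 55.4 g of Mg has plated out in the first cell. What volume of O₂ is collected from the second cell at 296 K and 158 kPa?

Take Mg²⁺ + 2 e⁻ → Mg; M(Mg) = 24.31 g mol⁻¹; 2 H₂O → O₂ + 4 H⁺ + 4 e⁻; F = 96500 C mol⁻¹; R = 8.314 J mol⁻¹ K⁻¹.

n(Mg) = 55.4 / 24.31 = 2.279 mol, so n(e⁻) = 2 × 2.279 = 4.558 mol.
The cells are in series, so the same 4.558 mol of electrons passes through the second cell.
2 H₂O → O₂ + 4 H⁺ + 4 e⁻ — 4 mol e⁻ per mol O₂, so n(O₂) = 4.558/4 = 1.139 mol.
V = nRT/P = (1.139 × 8.314 × 296) / (158 × 10³) = 0.0177 m³ = 17.7 L.

17.7 L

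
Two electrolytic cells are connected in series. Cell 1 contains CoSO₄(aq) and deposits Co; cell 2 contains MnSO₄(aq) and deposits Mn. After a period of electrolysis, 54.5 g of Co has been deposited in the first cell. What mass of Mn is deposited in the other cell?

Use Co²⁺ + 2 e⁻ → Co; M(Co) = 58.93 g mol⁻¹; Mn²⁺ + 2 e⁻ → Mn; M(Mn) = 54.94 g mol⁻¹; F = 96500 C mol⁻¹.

n(Co) = 54.5 / 58.93 = 0.9248 mol.
Since Co²⁺ + 2 e⁻ → Co, n(e⁻) passed = 2 × 0.9248 = 1.850 mol.
Cells in series carry the same charge, so the same 1.850 mol of electrons passes through cell 2.
Mn²⁺ + 2 e⁻ → Mn, so n(Mn) = 1.850 / 2 = 0.9248 mol.
m(Mn) = 0.9248 × 54.94 = 50.8 g.

50.8 g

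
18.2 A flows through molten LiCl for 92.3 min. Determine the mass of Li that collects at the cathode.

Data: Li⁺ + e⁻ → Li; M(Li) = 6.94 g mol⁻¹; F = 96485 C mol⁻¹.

Q = I·t = 18.20 A × 5538.0 s = 100800 C.
n(e⁻) = Q/F = 100800 / 96485 = 1.045 mol.
Li⁺ + e⁻ → Li, so n(Li) = n(e⁻)/1 = 1.045 mol.
m = n·M = 1.045 × 6.94 = 7.25 g.

7.25 g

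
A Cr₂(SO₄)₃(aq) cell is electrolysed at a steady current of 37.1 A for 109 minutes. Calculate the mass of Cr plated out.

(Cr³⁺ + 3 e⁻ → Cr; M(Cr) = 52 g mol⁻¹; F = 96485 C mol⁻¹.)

Q = I·t = 37.10 A × 6540.0 s = 242600 C.
n(e⁻) = Q/F = 242600 / 96485 = 2.515 mol.
Cr³⁺ + 3 e⁻ → Cr, so n(Cr) = n(e⁻)/3 = 0.8382 mol.
m = n·M = 0.8382 × 52 = 43.6 g.

43.6 g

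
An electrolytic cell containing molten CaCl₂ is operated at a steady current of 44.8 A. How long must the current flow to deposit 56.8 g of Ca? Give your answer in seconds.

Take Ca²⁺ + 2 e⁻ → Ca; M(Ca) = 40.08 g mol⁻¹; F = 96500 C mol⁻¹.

n(Ca) = m/M = 56.8 / 40.08 = 1.417 mol.
Each Ca atom requires 2 electrons, so n(e⁻) = 2 × 1.417 = 2.834 mol.
Q = n(e⁻)·F = 2.834 × 96500 = 273500 C.
t = Q/I = 273500 / 44.80 A = 6105 s.

6110 s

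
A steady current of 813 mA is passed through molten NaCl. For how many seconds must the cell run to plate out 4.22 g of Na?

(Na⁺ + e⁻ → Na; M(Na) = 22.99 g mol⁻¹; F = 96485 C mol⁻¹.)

21800 s

n(Na) = m/M = 4.22 / 22.99 = 0.1836 mol.
Each Na atom requires 1 electron, so n(e⁻) = 1 × 0.1836 = 0.1836 mol.
Q = n(e⁻)·F = 0.1836 × 96485 = 17710 C.
t = Q/I = 17710 / 0.8130 A = 21780 s.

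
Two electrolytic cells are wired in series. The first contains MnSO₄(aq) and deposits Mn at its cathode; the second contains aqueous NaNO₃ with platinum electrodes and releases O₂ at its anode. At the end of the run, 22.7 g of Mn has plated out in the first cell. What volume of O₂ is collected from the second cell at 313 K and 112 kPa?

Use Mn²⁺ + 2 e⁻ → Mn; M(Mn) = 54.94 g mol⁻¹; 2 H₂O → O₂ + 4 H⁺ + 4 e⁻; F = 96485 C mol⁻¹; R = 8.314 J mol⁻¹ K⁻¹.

n(Mn) = 22.7 / 54.94 = 0.4132 mol, so n(e⁻) = 2 × 0.4132 = 0.8264 mol.
The cells are in series, so the same 0.8264 mol of electrons passes through the second cell.
2 H₂O → O₂ + 4 H⁺ + 4 e⁻ — 4 mol e⁻ per mol O₂, so n(O₂) = 0.8264/4 = 0.2066 mol.
V = nRT/P = (0.2066 × 8.314 × 313) / (112 × 10³) = 0.00480 m³ = 4.80 L.

4.80 L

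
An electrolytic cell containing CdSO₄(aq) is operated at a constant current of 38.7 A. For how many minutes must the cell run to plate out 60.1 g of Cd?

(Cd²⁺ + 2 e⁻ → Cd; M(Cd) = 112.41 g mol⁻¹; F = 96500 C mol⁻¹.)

44.4 min

n(Cd) = m/M = 60.1 / 112.41 = 0.5346 mol.
Each Cd atom requires 2 electrons, so n(e⁻) = 2 × 0.5346 = 1.069 mol.
Q = n(e⁻)·F = 1.069 × 96500 = 103200 C.
t = Q/I = 103200 / 38.70 A = 2666 s = 44.4 min.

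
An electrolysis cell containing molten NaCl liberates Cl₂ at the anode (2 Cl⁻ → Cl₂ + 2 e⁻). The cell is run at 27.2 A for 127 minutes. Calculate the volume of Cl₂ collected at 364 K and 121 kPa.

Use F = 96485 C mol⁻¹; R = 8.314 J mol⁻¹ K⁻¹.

Q = I·t = 27.20 A × 7620.0 s = 207300 C.
n(e⁻) = Q/F = 207300 / 96485 = 2.148 mol.
2 electrons are transferred per Cl₂ molecule, so n(Cl₂) = 2.148 / 2 = 1.074 mol.
V = nRT/P = (1.074 × 8.314 × 364) / (121 × 10³ Pa) = 0.0269 m³ = 26.9 L.

26.9 L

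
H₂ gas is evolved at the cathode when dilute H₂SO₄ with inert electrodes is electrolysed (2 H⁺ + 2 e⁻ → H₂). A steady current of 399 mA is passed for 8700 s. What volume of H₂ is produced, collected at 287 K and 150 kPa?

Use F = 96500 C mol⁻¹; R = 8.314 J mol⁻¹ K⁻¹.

Q = I·t = 0.3990 A × 8700.0 s = 3471 C.
n(e⁻) = Q/F = 3471 / 96500 = 0.03597 mol.
2 electrons are transferred per H₂ molecule, so n(H₂) = 0.03597 / 2 = 0.01799 mol.
V = nRT/P = (0.01799 × 8.314 × 287) / (150 × 10³ Pa) = 2.86 × 10⁻⁴ m³ = 0.286 L.

0.286 L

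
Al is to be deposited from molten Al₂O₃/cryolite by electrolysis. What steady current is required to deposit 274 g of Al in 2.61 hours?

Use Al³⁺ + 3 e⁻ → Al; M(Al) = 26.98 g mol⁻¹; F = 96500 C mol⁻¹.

313 A

n(Al) = 274 / 26.98 = 10.16 mol.
n(e⁻) = 3 × 10.16 = 30.47 mol.
Q = n(e⁻)·F = 30.47 × 96500 = 2940000 C.
I = Q/t = 2940000 / 9396.0 s = 313 A.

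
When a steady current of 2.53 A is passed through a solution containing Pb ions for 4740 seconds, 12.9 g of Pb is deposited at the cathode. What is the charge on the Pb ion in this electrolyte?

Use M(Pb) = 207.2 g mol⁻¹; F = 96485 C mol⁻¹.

Q = I·t = 2.530 A × 4740.0 s = 11990 C, so n(e⁻) = 11990/96485 = 0.1243 mol.
n(Pb) deposited = 12.9 / 207.2 = 0.06226 mol.
Electrons per atom = n(e⁻)/n(Pb) = 0.1243 / 0.06226 = 2.00 ≈ 2, so the ion is Pb²⁺.

+2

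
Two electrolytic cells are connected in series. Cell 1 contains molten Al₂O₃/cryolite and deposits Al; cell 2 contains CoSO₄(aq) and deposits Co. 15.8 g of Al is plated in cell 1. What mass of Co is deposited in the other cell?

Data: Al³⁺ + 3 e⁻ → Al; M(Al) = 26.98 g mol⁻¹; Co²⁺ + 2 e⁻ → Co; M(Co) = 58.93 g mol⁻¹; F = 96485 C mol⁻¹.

n(Al) = 15.8 / 26.98 = 0.5856 mol.
Since Al³⁺ + 3 e⁻ → Al, n(e⁻) passed = 3 × 0.5856 = 1.757 mol.
Cells in series carry the same charge, so the same 1.757 mol of electrons passes through cell 2.
Co²⁺ + 2 e⁻ → Co, so n(Co) = 1.757 / 2 = 0.8784 mol.
m(Co) = 0.8784 × 58.93 = 51.8 g.

51.8 g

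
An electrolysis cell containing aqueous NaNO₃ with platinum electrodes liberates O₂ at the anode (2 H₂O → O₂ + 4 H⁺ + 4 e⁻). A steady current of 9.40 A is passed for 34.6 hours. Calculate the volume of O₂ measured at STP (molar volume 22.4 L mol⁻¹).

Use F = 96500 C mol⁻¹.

67.9 L

Q = I·t = 9.400 A × 124560 s = 1171000 C.
n(e⁻) = Q/F = 1171000 / 96500 = 12.13 mol.
4 electrons are transferred per O₂ molecule, so n(O₂) = 12.13 / 4 = 3.033 mol.
V = n × V_m = 3.033 × 22.4 = 67.9 L.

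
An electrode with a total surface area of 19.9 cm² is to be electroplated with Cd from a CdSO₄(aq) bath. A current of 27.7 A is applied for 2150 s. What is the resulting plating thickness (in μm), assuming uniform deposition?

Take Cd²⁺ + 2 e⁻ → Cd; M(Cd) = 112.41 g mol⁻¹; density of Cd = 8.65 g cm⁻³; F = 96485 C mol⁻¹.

2020 μm

Q = I·t = 27.70 × 2150.0 = 59560 C; n(e⁻) = 0.6172 mol.
n(Cd) = n(e⁻)/2 = 0.3086 mol, so m = 0.3086 × 112.41 = 34.69 g.
Volume = m/ρ = 34.69 / 8.65 = 4.011 cm³.
Thickness = V/A = 4.011 / 19.9 = 0.202 cm = 2020 μm.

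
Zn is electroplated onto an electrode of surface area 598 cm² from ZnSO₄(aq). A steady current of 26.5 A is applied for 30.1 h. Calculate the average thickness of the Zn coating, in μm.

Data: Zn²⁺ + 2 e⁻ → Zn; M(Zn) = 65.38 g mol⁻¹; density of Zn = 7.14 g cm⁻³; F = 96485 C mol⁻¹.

Q = I·t = 26.50 × 108360 = 2872000 C; n(e⁻) = 29.76 mol.
n(Zn) = n(e⁻)/2 = 14.88 mol, so m = 14.88 × 65.38 = 972.9 g.
Volume = m/ρ = 972.9 / 7.14 = 136.3 cm³.
Thickness = V/A = 136.3 / 598 = 0.228 cm = 2280 μm.

2280 μm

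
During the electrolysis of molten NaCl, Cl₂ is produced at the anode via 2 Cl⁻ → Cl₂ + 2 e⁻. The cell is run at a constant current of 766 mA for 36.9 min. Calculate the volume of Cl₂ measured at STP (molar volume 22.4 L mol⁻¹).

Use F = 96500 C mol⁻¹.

Q = I·t = 0.7660 A × 2214.0 s = 1696 C.
n(e⁻) = Q/F = 1696 / 96500 = 0.01757 mol.
2 electrons are transferred per Cl₂ molecule, so n(Cl₂) = 0.01757 / 2 = 0.008787 mol.
V = n × V_m = 0.008787 × 22.4 = 0.197 L.

0.197 L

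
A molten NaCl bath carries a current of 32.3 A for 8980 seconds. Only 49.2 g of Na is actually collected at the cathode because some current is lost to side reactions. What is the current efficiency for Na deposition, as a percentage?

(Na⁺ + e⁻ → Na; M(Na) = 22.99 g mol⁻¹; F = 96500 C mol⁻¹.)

71.2 %

Q = I·t = 32.30 × 8980.0 = 290100 C; n(e⁻) = 290100/96500 = 3.006 mol.
Theoretical n(Na) = n(e⁻)/1 = 3.006 mol, i.e. m_theo = 3.006 × 22.99 = 69.10 g.
Efficiency = m_actual / m_theo = 49.2 / 69.10 = 71.2 %.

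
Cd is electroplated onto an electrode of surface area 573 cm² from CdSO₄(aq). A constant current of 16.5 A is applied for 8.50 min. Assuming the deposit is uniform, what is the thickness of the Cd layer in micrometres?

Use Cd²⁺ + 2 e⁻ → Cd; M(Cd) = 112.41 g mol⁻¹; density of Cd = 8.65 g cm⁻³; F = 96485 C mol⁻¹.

9.89 μm

Q = I·t = 16.50 × 510.00 = 8415 C; n(e⁻) = 0.08722 mol.
n(Cd) = n(e⁻)/2 = 0.04361 mol, so m = 0.04361 × 112.41 = 4.902 g.
Volume = m/ρ = 4.902 / 8.65 = 0.5667 cm³.
Thickness = V/A = 0.5667 / 573 = 9.89 × 10⁻⁴ cm = 9.89 μm.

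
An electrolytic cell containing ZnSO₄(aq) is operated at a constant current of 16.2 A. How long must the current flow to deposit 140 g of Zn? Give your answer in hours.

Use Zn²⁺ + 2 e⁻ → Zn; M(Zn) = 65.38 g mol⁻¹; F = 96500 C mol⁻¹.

n(Zn) = m/M = 140 / 65.38 = 2.141 mol.
Each Zn atom requires 2 electrons, so n(e⁻) = 2 × 2.141 = 4.283 mol.
Q = n(e⁻)·F = 4.283 × 96500 = 413300 C.
t = Q/I = 413300 / 16.20 A = 25510 s = 7.09 h.

7.09 h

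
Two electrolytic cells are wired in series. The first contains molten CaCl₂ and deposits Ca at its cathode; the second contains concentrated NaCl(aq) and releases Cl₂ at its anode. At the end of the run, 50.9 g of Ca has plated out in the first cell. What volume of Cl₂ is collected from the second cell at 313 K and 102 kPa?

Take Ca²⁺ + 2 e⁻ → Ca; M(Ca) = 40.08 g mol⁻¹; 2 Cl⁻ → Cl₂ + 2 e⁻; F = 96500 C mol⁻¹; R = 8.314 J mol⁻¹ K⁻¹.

n(Ca) = 50.9 / 40.08 = 1.270 mol, so n(e⁻) = 2 × 1.270 = 2.540 mol.
The cells are in series, so the same 2.540 mol of electrons passes through the second cell.
2 Cl⁻ → Cl₂ + 2 e⁻ — 2 mol e⁻ per mol Cl₂, so n(Cl₂) = 2.540/2 = 1.270 mol.
V = nRT/P = (1.270 × 8.314 × 313) / (102 × 10³) = 0.0324 m³ = 32.4 L.

32.4 L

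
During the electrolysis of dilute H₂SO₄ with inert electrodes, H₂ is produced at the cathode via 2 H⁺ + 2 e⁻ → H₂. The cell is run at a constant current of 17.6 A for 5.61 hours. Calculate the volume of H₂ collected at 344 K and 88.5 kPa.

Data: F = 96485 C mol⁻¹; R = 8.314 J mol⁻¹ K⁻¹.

59.5 L

Q = I·t = 17.60 A × 20196 s = 355400 C.
n(e⁻) = Q/F = 355400 / 96485 = 3.684 mol.
2 electrons are transferred per H₂ molecule, so n(H₂) = 3.684 / 2 = 1.842 mol.
V = nRT/P = (1.842 × 8.314 × 344) / (88.5 × 10³ Pa) = 0.0595 m³ = 59.5 L.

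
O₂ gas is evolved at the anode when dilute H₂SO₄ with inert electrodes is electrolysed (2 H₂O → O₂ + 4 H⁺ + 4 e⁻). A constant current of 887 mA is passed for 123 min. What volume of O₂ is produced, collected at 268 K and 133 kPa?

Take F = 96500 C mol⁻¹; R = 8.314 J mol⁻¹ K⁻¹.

Q = I·t = 0.8870 A × 7380.0 s = 6546 C.
n(e⁻) = Q/F = 6546 / 96500 = 0.06783 mol.
4 electrons are transferred per O₂ molecule, so n(O₂) = 0.06783 / 4 = 0.01696 mol.
V = nRT/P = (0.01696 × 8.314 × 268) / (133 × 10³ Pa) = 2.84 × 10⁻⁴ m³ = 0.284 L.

0.284 L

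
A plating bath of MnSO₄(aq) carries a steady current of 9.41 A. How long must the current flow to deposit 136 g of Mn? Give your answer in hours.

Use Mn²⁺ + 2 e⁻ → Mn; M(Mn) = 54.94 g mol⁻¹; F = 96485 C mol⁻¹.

n(Mn) = m/M = 136 / 54.94 = 2.475 mol.
Each Mn atom requires 2 electrons, so n(e⁻) = 2 × 2.475 = 4.951 mol.
Q = n(e⁻)·F = 4.951 × 96485 = 477700 C.
t = Q/I = 477700 / 9.410 A = 50760 s = 14.1 h.

14.1 h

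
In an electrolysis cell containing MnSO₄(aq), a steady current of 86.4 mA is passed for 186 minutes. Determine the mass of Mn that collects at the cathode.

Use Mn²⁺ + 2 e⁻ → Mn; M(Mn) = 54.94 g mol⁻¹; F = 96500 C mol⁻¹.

Q = I·t = 0.08640 A × 11160 s = 964.2 C.
n(e⁻) = Q/F = 964.2 / 96500 = 0.009992 mol.
Mn²⁺ + 2 e⁻ → Mn, so n(Mn) = n(e⁻)/2 = 0.004996 mol.
m = n·M = 0.004996 × 54.94 = 0.274 g.

0.274 g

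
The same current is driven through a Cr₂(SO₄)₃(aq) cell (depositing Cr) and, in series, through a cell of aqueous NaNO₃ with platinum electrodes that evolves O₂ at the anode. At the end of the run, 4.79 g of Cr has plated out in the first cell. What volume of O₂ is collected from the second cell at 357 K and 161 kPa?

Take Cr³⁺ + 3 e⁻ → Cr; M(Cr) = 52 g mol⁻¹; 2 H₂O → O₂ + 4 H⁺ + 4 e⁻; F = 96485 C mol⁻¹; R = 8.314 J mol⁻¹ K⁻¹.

1.27 L

n(Cr) = 4.79 / 52 = 0.09212 mol, so n(e⁻) = 3 × 0.09212 = 0.2763 mol.
The cells are in series, so the same 0.2763 mol of electrons passes through the second cell.
2 H₂O → O₂ + 4 H⁺ + 4 e⁻ — 4 mol e⁻ per mol O₂, so n(O₂) = 0.2763/4 = 0.06909 mol.
V = nRT/P = (0.06909 × 8.314 × 357) / (161 × 10³) = 0.00127 m³ = 1.27 L.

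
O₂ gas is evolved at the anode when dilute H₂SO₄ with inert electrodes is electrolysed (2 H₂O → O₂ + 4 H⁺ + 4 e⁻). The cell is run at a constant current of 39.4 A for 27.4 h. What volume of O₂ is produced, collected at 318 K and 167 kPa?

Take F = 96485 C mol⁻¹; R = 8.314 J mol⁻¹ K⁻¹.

Q = I·t = 39.40 A × 98640 s = 3886000 C.
n(e⁻) = Q/F = 3886000 / 96485 = 40.28 mol.
4 electrons are transferred per O₂ molecule, so n(O₂) = 40.28 / 4 = 10.07 mol.
V = nRT/P = (10.07 × 8.314 × 318) / (167 × 10³ Pa) = 0.159 m³ = 159 L.

159 L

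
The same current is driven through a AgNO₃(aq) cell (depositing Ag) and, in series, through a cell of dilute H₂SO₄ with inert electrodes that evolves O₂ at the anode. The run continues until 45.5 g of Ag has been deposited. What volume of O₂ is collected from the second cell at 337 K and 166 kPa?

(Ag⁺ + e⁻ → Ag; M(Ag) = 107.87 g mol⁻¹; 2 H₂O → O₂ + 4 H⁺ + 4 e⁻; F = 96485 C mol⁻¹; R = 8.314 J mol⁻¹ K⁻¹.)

1.78 L

n(Ag) = 45.5 / 107.87 = 0.4218 mol, so n(e⁻) = 1 × 0.4218 = 0.4218 mol.
The cells are in series, so the same 0.4218 mol of electrons passes through the second cell.
2 H₂O → O₂ + 4 H⁺ + 4 e⁻ — 4 mol e⁻ per mol O₂, so n(O₂) = 0.4218/4 = 0.1055 mol.
V = nRT/P = (0.1055 × 8.314 × 337) / (166 × 10³) = 0.00178 m³ = 1.78 L.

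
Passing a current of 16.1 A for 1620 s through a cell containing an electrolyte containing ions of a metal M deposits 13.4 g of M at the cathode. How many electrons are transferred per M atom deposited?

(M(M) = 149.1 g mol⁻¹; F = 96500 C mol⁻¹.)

3

Q = I·t = 16.10 A × 1620.0 s = 26080 C, so n(e⁻) = 26080/96500 = 0.2703 mol.
n(M) deposited = 13.4 / 149.1 = 0.08987 mol.
Electrons per atom = n(e⁻)/n(M) = 0.2703 / 0.08987 = 3.01 ≈ 3, so the ion is M³⁺.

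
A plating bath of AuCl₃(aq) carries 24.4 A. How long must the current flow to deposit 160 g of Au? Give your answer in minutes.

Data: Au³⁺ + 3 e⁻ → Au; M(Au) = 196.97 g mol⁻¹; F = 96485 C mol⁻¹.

161 min

n(Au) = m/M = 160 / 196.97 = 0.8123 mol.
Each Au atom requires 3 electrons, so n(e⁻) = 3 × 0.8123 = 2.437 mol.
Q = n(e⁻)·F = 2.437 × 96485 = 235100 C.
t = Q/I = 235100 / 24.40 A = 9636 s = 161 min.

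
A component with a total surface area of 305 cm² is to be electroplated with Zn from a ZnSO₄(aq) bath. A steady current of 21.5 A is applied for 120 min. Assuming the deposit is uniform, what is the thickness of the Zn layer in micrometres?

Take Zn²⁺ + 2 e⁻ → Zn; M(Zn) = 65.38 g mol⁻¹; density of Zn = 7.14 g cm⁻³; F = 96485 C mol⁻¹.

241 μm

Q = I·t = 21.50 × 7200.0 = 154800 C; n(e⁻) = 1.604 mol.
n(Zn) = n(e⁻)/2 = 0.8022 mol, so m = 0.8022 × 65.38 = 52.45 g.
Volume = m/ρ = 52.45 / 7.14 = 7.346 cm³.
Thickness = V/A = 7.346 / 305 = 0.0241 cm = 241 μm.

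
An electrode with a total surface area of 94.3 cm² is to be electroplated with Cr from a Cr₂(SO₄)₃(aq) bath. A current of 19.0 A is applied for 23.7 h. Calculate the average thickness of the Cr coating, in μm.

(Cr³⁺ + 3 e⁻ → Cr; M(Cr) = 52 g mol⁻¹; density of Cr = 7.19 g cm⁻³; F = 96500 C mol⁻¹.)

Q = I·t = 19.00 × 85320 = 1621000 C; n(e⁻) = 16.80 mol.
n(Cr) = n(e⁻)/3 = 5.600 mol, so m = 5.600 × 52 = 291.2 g.
Volume = m/ρ = 291.2 / 7.19 = 40.50 cm³.
Thickness = V/A = 40.50 / 94.3 = 0.429 cm = 4290 μm.

4290 μm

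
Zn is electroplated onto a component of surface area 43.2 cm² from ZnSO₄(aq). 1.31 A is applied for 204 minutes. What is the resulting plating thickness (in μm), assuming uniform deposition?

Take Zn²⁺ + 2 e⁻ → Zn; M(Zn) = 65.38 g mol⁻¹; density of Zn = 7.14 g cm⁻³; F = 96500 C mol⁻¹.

Q = I·t = 1.310 × 12240 = 16030 C; n(e⁻) = 0.1662 mol.
n(Zn) = n(e⁻)/2 = 0.08308 mol, so m = 0.08308 × 65.38 = 5.432 g.
Volume = m/ρ = 5.432 / 7.14 = 0.7608 cm³.
Thickness = V/A = 0.7608 / 43.2 = 0.0176 cm = 176 μm.

176 μm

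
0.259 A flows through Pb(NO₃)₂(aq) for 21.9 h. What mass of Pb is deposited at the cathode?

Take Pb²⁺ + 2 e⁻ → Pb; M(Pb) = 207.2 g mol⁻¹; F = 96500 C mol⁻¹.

Q = I·t = 0.2590 A × 78840 s = 20420 C.
n(e⁻) = Q/F = 20420 / 96500 = 0.2116 mol.
Pb²⁺ + 2 e⁻ → Pb, so n(Pb) = n(e⁻)/2 = 0.1058 mol.
m = n·M = 0.1058 × 207.2 = 21.9 g.

21.9 g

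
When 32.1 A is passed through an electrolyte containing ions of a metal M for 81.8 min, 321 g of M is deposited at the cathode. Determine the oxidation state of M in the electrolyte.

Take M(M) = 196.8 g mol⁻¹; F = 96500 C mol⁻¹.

Q = I·t = 32.10 A × 4908.0 s = 157500 C, so n(e⁻) = 157500/96500 = 1.633 mol.
n(M) deposited = 321 / 196.8 = 1.631 mol.
Electrons per atom = n(e⁻)/n(M) = 1.633 / 1.631 = 1.00 ≈ 1, so the ion is M⁺.

+1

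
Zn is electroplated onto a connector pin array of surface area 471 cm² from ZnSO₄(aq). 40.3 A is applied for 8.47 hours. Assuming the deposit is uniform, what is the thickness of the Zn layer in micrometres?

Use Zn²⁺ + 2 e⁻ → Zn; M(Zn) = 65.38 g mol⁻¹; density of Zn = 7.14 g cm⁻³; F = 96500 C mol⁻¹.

Q = I·t = 40.30 × 30492 = 1229000 C; n(e⁻) = 12.73 mol.
n(Zn) = n(e⁻)/2 = 6.367 mol, so m = 6.367 × 65.38 = 416.3 g.
Volume = m/ρ = 416.3 / 7.14 = 58.30 cm³.
Thickness = V/A = 58.30 / 471 = 0.124 cm = 1240 μm.

1240 μm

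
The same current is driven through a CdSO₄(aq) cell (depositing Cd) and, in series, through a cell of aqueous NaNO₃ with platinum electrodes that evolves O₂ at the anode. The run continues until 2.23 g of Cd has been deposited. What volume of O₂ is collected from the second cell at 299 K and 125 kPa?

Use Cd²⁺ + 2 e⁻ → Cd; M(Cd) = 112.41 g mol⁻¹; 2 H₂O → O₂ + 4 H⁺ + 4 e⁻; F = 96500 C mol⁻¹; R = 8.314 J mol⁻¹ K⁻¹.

n(Cd) = 2.23 / 112.41 = 0.01984 mol, so n(e⁻) = 2 × 0.01984 = 0.03968 mol.
The cells are in series, so the same 0.03968 mol of electrons passes through the second cell.
2 H₂O → O₂ + 4 H⁺ + 4 e⁻ — 4 mol e⁻ per mol O₂, so n(O₂) = 0.03968/4 = 0.009919 mol.
V = nRT/P = (0.009919 × 8.314 × 299) / (125 × 10³) = 1.97 × 10⁻⁴ m³ = 0.197 L.

0.197 L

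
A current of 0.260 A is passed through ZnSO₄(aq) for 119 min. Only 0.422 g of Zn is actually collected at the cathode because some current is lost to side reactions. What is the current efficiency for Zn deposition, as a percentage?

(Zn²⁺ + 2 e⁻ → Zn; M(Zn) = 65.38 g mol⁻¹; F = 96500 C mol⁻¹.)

Q = I·t = 0.2600 × 7140.0 = 1856 C; n(e⁻) = 1856/96500 = 0.01924 mol.
Theoretical n(Zn) = n(e⁻)/2 = 0.009619 mol, i.e. m_theo = 0.009619 × 65.38 = 0.6289 g.
Efficiency = m_actual / m_theo = 0.422 / 0.6289 = 67.1 %.

67.1 %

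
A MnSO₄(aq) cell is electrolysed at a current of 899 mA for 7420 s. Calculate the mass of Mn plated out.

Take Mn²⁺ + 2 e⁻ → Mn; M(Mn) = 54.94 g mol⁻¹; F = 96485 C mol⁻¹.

1.90 g

Q = I·t = 0.8990 A × 7420.0 s = 6671 C.
n(e⁻) = Q/F = 6671 / 96485 = 0.06914 mol.
Mn²⁺ + 2 e⁻ → Mn, so n(Mn) = n(e⁻)/2 = 0.03457 mol.
m = n·M = 0.03457 × 54.94 = 1.90 g.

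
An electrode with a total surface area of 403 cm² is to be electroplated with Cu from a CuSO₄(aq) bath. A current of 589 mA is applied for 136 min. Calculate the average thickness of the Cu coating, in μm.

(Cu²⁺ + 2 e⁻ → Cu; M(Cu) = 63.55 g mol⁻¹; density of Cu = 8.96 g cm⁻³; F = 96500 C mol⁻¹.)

Q = I·t = 0.5890 × 8160.0 = 4806 C; n(e⁻) = 0.04981 mol.
n(Cu) = n(e⁻)/2 = 0.02490 mol, so m = 0.02490 × 63.55 = 1.583 g.
Volume = m/ρ = 1.583 / 8.96 = 0.1766 cm³.
Thickness = V/A = 0.1766 / 403 = 4.38 × 10⁻⁴ cm = 4.38 μm.

4.38 μm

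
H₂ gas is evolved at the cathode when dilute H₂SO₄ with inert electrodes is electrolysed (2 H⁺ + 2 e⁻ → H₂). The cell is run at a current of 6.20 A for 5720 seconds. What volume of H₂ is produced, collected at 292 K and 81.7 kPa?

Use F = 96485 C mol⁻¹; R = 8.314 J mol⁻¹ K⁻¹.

5.46 L

Q = I·t = 6.200 A × 5720.0 s = 35460 C.
n(e⁻) = Q/F = 35460 / 96485 = 0.3676 mol.
2 electrons are transferred per H₂ molecule, so n(H₂) = 0.3676 / 2 = 0.1838 mol.
V = nRT/P = (0.1838 × 8.314 × 292) / (81.7 × 10³ Pa) = 0.00546 m³ = 5.46 L.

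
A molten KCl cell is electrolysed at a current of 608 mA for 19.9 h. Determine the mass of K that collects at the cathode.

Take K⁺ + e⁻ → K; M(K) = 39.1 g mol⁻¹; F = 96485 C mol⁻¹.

Q = I·t = 0.6080 A × 71640 s = 43560 C.
n(e⁻) = Q/F = 43560 / 96485 = 0.4514 mol.
K⁺ + e⁻ → K, so n(K) = n(e⁻)/1 = 0.4514 mol.
m = n·M = 0.4514 × 39.1 = 17.7 g.

17.7 g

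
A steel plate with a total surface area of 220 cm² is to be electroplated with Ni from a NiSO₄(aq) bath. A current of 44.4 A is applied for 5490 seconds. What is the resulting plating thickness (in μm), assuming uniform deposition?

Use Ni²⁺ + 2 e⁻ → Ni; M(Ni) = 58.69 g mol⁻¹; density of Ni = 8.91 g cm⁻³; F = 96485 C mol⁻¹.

378 μm

Q = I·t = 44.40 × 5490.0 = 243800 C; n(e⁻) = 2.526 mol.
n(Ni) = n(e⁻)/2 = 1.263 mol, so m = 1.263 × 58.69 = 74.14 g.
Volume = m/ρ = 74.14 / 8.91 = 8.321 cm³.
Thickness = V/A = 8.321 / 220 = 0.0378 cm = 378 μm.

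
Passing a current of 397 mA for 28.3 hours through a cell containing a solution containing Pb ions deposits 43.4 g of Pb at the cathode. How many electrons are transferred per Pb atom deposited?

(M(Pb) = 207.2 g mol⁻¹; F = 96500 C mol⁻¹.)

Q = I·t = 0.3970 A × 101880 s = 40450 C, so n(e⁻) = 40450/96500 = 0.4191 mol.
n(Pb) deposited = 43.4 / 207.2 = 0.2095 mol.
Electrons per atom = n(e⁻)/n(Pb) = 0.4191 / 0.2095 = 2.00 ≈ 2, so the ion is Pb²⁺.

2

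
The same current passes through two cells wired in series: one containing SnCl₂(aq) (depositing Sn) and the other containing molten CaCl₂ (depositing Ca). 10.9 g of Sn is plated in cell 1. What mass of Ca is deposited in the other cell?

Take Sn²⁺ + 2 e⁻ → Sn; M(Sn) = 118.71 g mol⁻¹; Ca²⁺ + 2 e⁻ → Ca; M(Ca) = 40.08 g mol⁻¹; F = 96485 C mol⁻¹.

n(Sn) = 10.9 / 118.71 = 0.09182 mol.
Since Sn²⁺ + 2 e⁻ → Sn, n(e⁻) passed = 2 × 0.09182 = 0.1836 mol.
Cells in series carry the same charge, so the same 0.1836 mol of electrons passes through cell 2.
Ca²⁺ + 2 e⁻ → Ca, so n(Ca) = 0.1836 / 2 = 0.09182 mol.
m(Ca) = 0.09182 × 40.08 = 3.68 g.

3.68 g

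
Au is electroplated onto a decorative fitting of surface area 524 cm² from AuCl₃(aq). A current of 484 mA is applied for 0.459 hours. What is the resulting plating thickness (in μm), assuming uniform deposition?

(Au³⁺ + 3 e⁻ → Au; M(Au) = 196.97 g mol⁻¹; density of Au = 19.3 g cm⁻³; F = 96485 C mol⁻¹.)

Q = I·t = 0.4840 × 1652.4 = 799.8 C; n(e⁻) = 0.008289 mol.
n(Au) = n(e⁻)/3 = 0.002763 mol, so m = 0.002763 × 196.97 = 0.5442 g.
Volume = m/ρ = 0.5442 / 19.3 = 0.02820 cm³.
Thickness = V/A = 0.02820 / 524 = 5.38 × 10⁻⁵ cm = 0.538 μm.

0.538 μm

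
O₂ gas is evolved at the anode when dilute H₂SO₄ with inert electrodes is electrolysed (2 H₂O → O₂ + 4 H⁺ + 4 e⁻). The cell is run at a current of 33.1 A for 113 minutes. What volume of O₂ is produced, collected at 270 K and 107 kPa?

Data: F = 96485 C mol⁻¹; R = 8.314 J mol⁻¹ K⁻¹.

12.2 L

Q = I·t = 33.10 A × 6780.0 s = 224400 C.
n(e⁻) = Q/F = 224400 / 96485 = 2.326 mol.
4 electrons are transferred per O₂ molecule, so n(O₂) = 2.326 / 4 = 0.5815 mol.
V = nRT/P = (0.5815 × 8.314 × 270) / (107 × 10³ Pa) = 0.0122 m³ = 12.2 L.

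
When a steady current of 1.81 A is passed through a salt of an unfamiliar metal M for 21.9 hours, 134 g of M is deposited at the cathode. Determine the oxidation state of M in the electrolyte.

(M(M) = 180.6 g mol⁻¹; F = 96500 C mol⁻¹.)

+2

Q = I·t = 1.810 A × 78840 s = 142700 C, so n(e⁻) = 142700/96500 = 1.479 mol.
n(M) deposited = 134 / 180.6 = 0.7420 mol.
Electrons per atom = n(e⁻)/n(M) = 1.479 / 0.7420 = 1.99 ≈ 2, so the ion is M²⁺.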